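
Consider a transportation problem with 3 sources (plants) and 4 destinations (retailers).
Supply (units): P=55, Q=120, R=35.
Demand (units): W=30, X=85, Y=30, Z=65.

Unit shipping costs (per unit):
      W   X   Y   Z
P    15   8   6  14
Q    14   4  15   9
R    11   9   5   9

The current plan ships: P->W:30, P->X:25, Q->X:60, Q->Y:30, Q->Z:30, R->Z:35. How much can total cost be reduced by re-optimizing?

390

Current plan cost = 30·15 + 25·8 + 60·4 + 30·15 + 30·9 + 35·9 = 1925.
Optimal plan:
  P to X: 25 × 8 = 200
  P to Y: 30 × 6 = 180
  Q to X: 60 × 4 = 240
  Q to Z: 60 × 9 = 540
  R to W: 30 × 11 = 330
  R to Z: 5 × 9 = 45
Optimal cost = 1535.
Saving = 1925 − 1535 = 390.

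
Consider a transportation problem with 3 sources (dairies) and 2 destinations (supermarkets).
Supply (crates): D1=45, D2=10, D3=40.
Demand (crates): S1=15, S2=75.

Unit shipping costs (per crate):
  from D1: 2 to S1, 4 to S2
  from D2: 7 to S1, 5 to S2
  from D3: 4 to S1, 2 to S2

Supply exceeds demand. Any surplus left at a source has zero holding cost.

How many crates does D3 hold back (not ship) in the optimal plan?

Minimum-cost shipments:
  D1→S1: 15 × 2 = 30
  D1→S2: 30 × 4 = 120
  D2→S2: 5 × 5 = 25
  D3→S2: 40 × 2 = 80
Total cost = 255.
D3 ships 40 of its 40, leaving 0.

0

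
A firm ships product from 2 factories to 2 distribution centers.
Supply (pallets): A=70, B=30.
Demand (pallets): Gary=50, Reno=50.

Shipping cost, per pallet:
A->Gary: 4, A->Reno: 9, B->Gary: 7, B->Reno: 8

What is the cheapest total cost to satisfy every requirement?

620

Optimal allocation:
  A->Gary: 50 pallets
  A->Reno: 20 pallets
  B->Reno: 30 pallets
Total cost = 620.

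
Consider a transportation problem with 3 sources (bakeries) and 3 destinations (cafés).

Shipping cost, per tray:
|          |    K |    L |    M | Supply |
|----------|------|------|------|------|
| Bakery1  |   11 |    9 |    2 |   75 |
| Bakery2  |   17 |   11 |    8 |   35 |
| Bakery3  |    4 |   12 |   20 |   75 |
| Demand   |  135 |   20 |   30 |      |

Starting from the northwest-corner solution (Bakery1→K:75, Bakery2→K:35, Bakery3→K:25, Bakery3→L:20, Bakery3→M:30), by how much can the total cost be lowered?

Current plan cost = 75·11 + 35·17 + 25·4 + 20·12 + 30·20 = 2360.
Optimal plan:
  Bakery1–K: 45 trays
  Bakery1–M: 30 trays
  Bakery2–K: 15 trays
  Bakery2–L: 20 trays
  Bakery3–K: 75 trays
Optimal cost = 1330.
Saving = 2360 − 1330 = 1030.

1030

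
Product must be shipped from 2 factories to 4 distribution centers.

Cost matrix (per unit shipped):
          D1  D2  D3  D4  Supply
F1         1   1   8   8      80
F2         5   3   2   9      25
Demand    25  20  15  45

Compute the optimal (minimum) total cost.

An optimal shipping plan:
  F1 to D1: 25 × 1 = 25
  F1 to D2: 20 × 1 = 20
  F1 to D4: 35 × 8 = 280
  F2 to D3: 15 × 2 = 30
  F2 to D4: 10 × 9 = 90
Total = 25 + 20 + 280 + 30 + 90 = 445.

445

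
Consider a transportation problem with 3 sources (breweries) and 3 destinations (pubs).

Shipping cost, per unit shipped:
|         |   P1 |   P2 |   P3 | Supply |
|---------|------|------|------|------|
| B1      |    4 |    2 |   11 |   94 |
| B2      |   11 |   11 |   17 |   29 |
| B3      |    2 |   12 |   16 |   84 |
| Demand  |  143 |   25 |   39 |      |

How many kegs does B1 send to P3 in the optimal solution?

10

Solving gives:
  B1->P1: 59 kegs
  B1->P2: 25 kegs
  B1->P3: 10 kegs
  B2->P3: 29 kegs
  B3->P1: 84 kegs
Total cost = 1057.
So B1→P3 carries 10 kegs.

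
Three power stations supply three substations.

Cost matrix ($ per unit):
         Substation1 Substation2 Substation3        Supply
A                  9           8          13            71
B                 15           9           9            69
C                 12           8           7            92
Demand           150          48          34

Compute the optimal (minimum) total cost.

A cheapest plan:
  A to Substation1: 71 MWh
  B to Substation2: 48 MWh
  B to Substation3: 21 MWh
  C to Substation1: 79 MWh
  C to Substation3: 13 MWh
Total cost = $2299.

2299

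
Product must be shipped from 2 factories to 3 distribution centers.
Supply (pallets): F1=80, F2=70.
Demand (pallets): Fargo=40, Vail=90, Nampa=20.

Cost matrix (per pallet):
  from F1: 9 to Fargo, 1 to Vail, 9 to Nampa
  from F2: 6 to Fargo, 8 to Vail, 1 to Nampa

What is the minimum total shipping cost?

A cheapest plan:
  F1–Vail: 80 × 1 = 80
  F2–Fargo: 40 × 6 = 240
  F2–Vail: 10 × 8 = 80
  F2–Nampa: 20 × 1 = 20
Total = 80 + 240 + 80 + 20 = 420.

420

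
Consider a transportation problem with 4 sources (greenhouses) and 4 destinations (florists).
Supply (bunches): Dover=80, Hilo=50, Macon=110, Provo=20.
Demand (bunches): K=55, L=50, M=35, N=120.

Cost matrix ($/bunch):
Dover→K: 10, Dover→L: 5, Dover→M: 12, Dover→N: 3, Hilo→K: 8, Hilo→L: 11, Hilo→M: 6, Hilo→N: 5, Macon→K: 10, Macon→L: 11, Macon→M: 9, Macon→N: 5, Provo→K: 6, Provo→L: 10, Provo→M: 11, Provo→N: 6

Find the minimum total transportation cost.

1440

One minimum-cost allocation:
  Dover to L: 50 × $5 = $250
  Dover to N: 30 × $3 = $90
  Hilo to K: 15 × $8 = $120
  Hilo to M: 35 × $6 = $210
  Macon to K: 20 × $10 = $200
  Macon to N: 90 × $5 = $450
  Provo to K: 20 × $6 = $120
Total = 250 + 90 + 120 + 210 + 200 + 450 + 120 = $1440.
(Supply check: Dover ships 80; Hilo ships 50; Macon ships 110; Provo ships 20.)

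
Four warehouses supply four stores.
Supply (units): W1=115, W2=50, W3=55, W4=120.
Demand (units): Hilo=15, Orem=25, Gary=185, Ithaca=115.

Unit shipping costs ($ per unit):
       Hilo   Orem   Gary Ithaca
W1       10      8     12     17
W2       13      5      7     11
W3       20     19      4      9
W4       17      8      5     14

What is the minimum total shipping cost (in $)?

One minimum-cost allocation:
  W1 to Hilo: 15 × $10 = $150
  W1 to Orem: 25 × $8 = $200
  W1 to Gary: 10 × $12 = $120
  W1 to Ithaca: 65 × $17 = $1105
  W2 to Ithaca: 50 × $11 = $550
  W3 to Gary: 55 × $4 = $220
  W4 to Gary: 120 × $5 = $600
Total = 150 + 200 + 120 + 1105 + 550 + 220 + 600 = $2945.
(Supply check: W1 ships 115; W2 ships 50; W3 ships 55; W4 ships 120.)

2945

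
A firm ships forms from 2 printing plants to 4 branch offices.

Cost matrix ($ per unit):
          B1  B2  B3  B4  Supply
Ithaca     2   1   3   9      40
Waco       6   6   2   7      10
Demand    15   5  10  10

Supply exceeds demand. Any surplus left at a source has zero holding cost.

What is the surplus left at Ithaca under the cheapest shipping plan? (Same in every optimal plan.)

10

Minimum-cost shipments:
  Ithaca->B1: 15 × $2 = $30
  Ithaca->B2: 5 × $1 = $5
  Ithaca->B3: 10 × $3 = $30
  Waco->B4: 10 × $7 = $70
Total cost = $135.
Ithaca ships 30 of its 40, leaving 10.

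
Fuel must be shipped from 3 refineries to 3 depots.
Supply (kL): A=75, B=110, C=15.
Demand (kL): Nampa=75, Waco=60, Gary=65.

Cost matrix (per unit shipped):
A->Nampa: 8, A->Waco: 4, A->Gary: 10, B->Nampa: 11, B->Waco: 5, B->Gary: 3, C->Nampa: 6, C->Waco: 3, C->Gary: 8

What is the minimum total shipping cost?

Optimal allocation:
  A–Nampa: 60 × 8 = 480
  A–Waco: 15 × 4 = 60
  B–Waco: 45 × 5 = 225
  B–Gary: 65 × 3 = 195
  C–Nampa: 15 × 6 = 90
Total = 480 + 60 + 225 + 195 + 90 = 1050.

1050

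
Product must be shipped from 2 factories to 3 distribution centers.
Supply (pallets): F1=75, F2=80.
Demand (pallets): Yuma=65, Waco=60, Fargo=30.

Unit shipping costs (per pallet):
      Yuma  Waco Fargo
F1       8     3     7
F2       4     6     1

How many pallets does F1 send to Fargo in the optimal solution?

The minimum-cost plan:
  F1–Yuma: 15 pallets
  F1–Waco: 60 pallets
  F2–Yuma: 50 pallets
  F2–Fargo: 30 pallets
Total cost = 530.
The route F1→Fargo is not used.

0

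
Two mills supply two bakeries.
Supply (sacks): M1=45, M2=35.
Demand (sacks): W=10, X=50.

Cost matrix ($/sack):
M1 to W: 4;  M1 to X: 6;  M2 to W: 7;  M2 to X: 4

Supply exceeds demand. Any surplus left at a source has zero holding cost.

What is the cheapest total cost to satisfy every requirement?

An optimal shipping plan:
  M1–W: 10 × $4 = $40
  M1–X: 15 × $6 = $90
  M2–X: 35 × $4 = $140
Total = 40 + 90 + 140 = $270.
(Supply check: M1 ships 25; M2 ships 35.)

270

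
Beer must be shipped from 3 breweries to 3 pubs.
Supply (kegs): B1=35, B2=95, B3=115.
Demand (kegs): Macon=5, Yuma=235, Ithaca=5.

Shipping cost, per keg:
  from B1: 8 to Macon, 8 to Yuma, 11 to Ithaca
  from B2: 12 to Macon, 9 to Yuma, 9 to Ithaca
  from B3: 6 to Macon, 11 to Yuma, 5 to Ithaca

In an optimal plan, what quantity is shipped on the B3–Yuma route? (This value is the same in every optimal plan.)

Solving gives:
  B1->Yuma: 35 × 8 = 280
  B2->Yuma: 95 × 9 = 855
  B3->Macon: 5 × 6 = 30
  B3->Yuma: 105 × 11 = 1155
  B3->Ithaca: 5 × 5 = 25
Total cost = 2345.
So B3→Yuma carries 105 kegs.

105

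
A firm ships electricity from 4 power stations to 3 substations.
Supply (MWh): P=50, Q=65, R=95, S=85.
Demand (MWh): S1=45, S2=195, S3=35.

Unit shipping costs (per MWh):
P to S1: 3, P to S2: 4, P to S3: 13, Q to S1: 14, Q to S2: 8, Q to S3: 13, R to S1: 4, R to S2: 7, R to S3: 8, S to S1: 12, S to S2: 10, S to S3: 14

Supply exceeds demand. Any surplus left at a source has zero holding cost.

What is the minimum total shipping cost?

One minimum-cost allocation:
  P to S2: 50 × 4 = 200
  Q to S2: 65 × 8 = 520
  R to S1: 45 × 4 = 180
  R to S2: 15 × 7 = 105
  R to S3: 35 × 8 = 280
  S to S2: 65 × 10 = 650
Total = 200 + 520 + 180 + 105 + 280 + 650 = 1935.

1935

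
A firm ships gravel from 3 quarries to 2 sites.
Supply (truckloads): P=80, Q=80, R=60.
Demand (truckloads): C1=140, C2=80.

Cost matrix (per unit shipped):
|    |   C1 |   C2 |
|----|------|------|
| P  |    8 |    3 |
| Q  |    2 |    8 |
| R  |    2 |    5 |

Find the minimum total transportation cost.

An optimal shipping plan:
  P->C2: 80 truckloads
  Q->C1: 80 truckloads
  R->C1: 60 truckloads
Total cost = 520.

520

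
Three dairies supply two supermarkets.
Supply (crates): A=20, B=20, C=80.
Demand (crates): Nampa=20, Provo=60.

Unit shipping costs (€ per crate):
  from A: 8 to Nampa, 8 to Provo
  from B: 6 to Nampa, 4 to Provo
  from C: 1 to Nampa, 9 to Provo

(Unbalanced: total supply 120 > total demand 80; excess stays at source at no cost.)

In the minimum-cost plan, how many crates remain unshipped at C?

40

An optimal plan:
  A–Provo: 20 × €8 = €160
  B–Provo: 20 × €4 = €80
  C–Nampa: 20 × €1 = €20
  C–Provo: 20 × €9 = €180
Total cost = €440.
C ships 40 of its 80, leaving 40.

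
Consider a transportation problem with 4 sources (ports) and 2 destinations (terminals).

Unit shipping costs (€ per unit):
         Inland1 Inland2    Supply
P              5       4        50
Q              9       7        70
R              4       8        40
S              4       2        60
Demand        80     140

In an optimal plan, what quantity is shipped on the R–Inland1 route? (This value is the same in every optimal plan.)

The minimum-cost plan:
  P to Inland1: 40 × €5 = €200
  P to Inland2: 10 × €4 = €40
  Q to Inland2: 70 × €7 = €490
  R to Inland1: 40 × €4 = €160
  S to Inland2: 60 × €2 = €120
Total cost = €1010.
So R→Inland1 carries 40 TEU.

40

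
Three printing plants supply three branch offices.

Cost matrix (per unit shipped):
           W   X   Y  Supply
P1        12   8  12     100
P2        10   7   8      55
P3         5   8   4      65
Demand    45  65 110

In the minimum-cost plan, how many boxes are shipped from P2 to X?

0

Optimal shipments:
  P1→W: 35 boxes
  P1→X: 65 boxes
  P2→Y: 55 boxes
  P3→W: 10 boxes
  P3→Y: 55 boxes
Total cost = 1650.
The route P2→X is not used.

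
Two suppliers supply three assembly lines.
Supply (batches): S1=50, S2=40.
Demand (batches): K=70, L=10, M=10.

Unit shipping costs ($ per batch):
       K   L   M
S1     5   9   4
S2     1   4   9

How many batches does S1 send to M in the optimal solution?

Solving gives:
  S1–K: 40 × $5 = $200
  S1–M: 10 × $4 = $40
  S2–K: 30 × $1 = $30
  S2–L: 10 × $4 = $40
Total cost = $310.
So S1→M carries 10 batches.

10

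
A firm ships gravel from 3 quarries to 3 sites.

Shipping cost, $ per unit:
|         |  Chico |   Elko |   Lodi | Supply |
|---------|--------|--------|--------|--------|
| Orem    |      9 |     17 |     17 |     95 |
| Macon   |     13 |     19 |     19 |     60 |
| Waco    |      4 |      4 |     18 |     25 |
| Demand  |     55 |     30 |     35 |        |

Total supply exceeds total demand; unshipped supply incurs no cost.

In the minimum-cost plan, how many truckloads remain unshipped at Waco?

0

Minimum-cost shipments:
  Orem–Chico: 55 × $9 = $495
  Orem–Elko: 5 × $17 = $85
  Orem–Lodi: 35 × $17 = $595
  Waco–Elko: 25 × $4 = $100
Total cost = $1275.
Waco ships 25 of its 25, leaving 0.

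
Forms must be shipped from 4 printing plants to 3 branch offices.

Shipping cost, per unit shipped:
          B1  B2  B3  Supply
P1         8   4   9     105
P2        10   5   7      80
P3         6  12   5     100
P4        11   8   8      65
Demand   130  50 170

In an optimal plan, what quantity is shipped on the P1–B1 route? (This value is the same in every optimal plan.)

Optimal shipments:
  P1->B1: 55 boxes
  P1->B2: 50 boxes
  P2->B3: 80 boxes
  P3->B1: 75 boxes
  P3->B3: 25 boxes
  P4->B3: 65 boxes
Total cost = 2295.
So P1→B1 carries 55 boxes.

55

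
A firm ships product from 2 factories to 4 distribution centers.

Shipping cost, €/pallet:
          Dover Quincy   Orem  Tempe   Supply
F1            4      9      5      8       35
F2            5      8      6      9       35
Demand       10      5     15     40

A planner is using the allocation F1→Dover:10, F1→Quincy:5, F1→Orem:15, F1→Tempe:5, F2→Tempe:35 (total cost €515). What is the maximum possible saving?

10

Current plan cost = 10·4 + 5·9 + 15·5 + 5·8 + 35·9 = €515.
Optimal plan:
  F1→Dover: 10 × €4 = €40
  F1→Orem: 15 × €5 = €75
  F1→Tempe: 10 × €8 = €80
  F2→Quincy: 5 × €8 = €40
  F2→Tempe: 30 × €9 = €270
Optimal cost = €505.
Saving = 515 − 505 = €10.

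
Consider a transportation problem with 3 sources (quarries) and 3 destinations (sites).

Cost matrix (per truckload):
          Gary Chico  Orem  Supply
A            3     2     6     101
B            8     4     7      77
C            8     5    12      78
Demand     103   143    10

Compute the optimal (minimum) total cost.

1037

Optimal allocation:
  A–Gary: 101 truckloads
  B–Chico: 67 truckloads
  B–Orem: 10 truckloads
  C–Gary: 2 truckloads
  C–Chico: 76 truckloads
Total cost = 1037.
(Supply check: A ships 101; B ships 77; C ships 78.)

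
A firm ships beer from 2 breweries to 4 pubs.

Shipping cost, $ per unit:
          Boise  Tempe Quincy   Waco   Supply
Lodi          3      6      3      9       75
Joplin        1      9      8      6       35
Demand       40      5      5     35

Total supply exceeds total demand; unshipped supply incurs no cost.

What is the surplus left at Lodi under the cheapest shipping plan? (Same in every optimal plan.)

Minimum-cost shipments:
  Lodi to Boise: 40 kegs
  Lodi to Tempe: 5 kegs
  Lodi to Quincy: 5 kegs
  Joplin to Waco: 35 kegs
Total cost = $375.
Lodi ships 50 of its 75, leaving 25.

25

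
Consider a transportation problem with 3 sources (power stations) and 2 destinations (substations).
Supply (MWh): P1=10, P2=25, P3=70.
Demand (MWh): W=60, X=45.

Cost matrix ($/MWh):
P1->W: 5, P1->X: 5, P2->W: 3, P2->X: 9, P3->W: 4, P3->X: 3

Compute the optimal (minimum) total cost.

360

An optimal shipping plan:
  P1 to W: 10 MWh
  P2 to W: 25 MWh
  P3 to W: 25 MWh
  P3 to X: 45 MWh
Total cost = $360.
(Supply check: P1 ships 10; P2 ships 25; P3 ships 70.)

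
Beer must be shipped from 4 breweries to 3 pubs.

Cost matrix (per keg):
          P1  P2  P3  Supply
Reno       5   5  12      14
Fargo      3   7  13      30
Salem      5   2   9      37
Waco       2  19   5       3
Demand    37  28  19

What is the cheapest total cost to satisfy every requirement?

Optimal allocation:
  Reno->P1: 7 × 5 = 35
  Reno->P2: 7 × 5 = 35
  Fargo->P1: 30 × 3 = 90
  Salem->P2: 21 × 2 = 42
  Salem->P3: 16 × 9 = 144
  Waco->P3: 3 × 5 = 15
Total = 35 + 35 + 90 + 42 + 144 + 15 = 361.
(Supply check: Reno ships 14; Fargo ships 30; Salem ships 37; Waco ships 3.)

361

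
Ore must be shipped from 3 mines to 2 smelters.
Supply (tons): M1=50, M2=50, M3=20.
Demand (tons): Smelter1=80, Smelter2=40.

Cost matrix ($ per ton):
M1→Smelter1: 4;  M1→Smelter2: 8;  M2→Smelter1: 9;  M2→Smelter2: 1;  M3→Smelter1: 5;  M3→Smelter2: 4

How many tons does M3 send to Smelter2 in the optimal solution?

Optimal shipments:
  M1 to Smelter1: 50 × $4 = $200
  M2 to Smelter1: 10 × $9 = $90
  M2 to Smelter2: 40 × $1 = $40
  M3 to Smelter1: 20 × $5 = $100
Total cost = $430.
The route M3→Smelter2 is not used.

0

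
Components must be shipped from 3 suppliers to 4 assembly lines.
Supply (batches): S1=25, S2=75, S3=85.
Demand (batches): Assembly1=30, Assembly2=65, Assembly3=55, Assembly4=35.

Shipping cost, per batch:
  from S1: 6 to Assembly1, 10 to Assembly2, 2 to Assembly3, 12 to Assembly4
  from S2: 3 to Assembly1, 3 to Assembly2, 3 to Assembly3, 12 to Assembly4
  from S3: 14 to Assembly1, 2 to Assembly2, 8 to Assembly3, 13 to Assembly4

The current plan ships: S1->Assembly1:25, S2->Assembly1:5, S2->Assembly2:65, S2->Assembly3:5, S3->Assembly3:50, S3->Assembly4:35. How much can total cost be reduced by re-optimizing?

430

Current plan cost = 25·6 + 5·3 + 65·3 + 5·3 + 50·8 + 35·13 = 1230.
Optimal plan:
  S1→Assembly3: 25 batches
  S2→Assembly1: 30 batches
  S2→Assembly3: 30 batches
  S2→Assembly4: 15 batches
  S3→Assembly2: 65 batches
  S3→Assembly4: 20 batches
Optimal cost = 800.
Saving = 1230 − 800 = 430.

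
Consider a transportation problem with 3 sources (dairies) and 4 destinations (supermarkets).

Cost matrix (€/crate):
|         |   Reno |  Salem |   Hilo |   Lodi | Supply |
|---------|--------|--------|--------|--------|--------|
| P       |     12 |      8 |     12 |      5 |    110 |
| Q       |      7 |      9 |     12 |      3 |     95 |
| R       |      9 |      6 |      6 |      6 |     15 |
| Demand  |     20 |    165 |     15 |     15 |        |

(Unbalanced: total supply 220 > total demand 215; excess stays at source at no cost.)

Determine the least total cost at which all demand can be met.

An optimal shipping plan:
  P to Salem: 110 × €8 = €880
  Q to Reno: 20 × €7 = €140
  Q to Salem: 55 × €9 = €495
  Q to Lodi: 15 × €3 = €45
  R to Hilo: 15 × €6 = €90
Total = 880 + 140 + 495 + 45 + 90 = €1650.

1650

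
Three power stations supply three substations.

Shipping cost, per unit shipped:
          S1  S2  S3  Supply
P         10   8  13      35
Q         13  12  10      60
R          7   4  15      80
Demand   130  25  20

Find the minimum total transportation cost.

One minimum-cost allocation:
  P to S1: 35 × 10 = 350
  Q to S1: 40 × 13 = 520
  Q to S3: 20 × 10 = 200
  R to S1: 55 × 7 = 385
  R to S2: 25 × 4 = 100
Total = 350 + 520 + 200 + 385 + 100 = 1555.
(Supply check: P ships 35; Q ships 60; R ships 80.)

1555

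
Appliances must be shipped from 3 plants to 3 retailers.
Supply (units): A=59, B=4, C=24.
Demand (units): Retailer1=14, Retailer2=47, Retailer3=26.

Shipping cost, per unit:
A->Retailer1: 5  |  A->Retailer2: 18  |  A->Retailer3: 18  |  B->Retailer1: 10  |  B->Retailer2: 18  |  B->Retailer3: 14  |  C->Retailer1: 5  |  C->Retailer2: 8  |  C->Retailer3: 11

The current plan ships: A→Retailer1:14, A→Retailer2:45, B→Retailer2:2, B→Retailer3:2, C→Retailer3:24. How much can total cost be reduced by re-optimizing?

80

Current plan cost = 14·5 + 45·18 + 2·18 + 2·14 + 24·11 = 1208.
Optimal plan:
  A to Retailer1: 14 × 5 = 70
  A to Retailer2: 23 × 18 = 414
  A to Retailer3: 22 × 18 = 396
  B to Retailer3: 4 × 14 = 56
  C to Retailer2: 24 × 8 = 192
Optimal cost = 1128.
Saving = 1208 − 1128 = 80.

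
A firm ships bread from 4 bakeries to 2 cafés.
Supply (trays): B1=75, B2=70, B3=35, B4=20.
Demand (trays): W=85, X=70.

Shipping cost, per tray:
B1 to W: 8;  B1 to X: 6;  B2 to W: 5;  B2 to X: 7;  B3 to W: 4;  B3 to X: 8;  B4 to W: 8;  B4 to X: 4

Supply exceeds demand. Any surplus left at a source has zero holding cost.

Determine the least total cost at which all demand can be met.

770

One minimum-cost allocation:
  B1->X: 50 × 6 = 300
  B2->W: 50 × 5 = 250
  B3->W: 35 × 4 = 140
  B4->X: 20 × 4 = 80
Total = 300 + 250 + 140 + 80 = 770.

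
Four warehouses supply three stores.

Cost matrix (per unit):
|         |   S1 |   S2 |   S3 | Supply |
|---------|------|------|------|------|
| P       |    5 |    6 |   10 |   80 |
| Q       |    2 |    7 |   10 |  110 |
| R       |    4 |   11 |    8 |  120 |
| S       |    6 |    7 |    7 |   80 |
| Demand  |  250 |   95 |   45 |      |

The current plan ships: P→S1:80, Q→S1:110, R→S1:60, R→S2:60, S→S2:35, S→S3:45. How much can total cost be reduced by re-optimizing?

360

Current plan cost = 80·5 + 110·2 + 60·4 + 60·11 + 35·7 + 45·7 = 2080.
Optimal plan:
  P→S2: 80 × 6 = 480
  Q→S1: 110 × 2 = 220
  R→S1: 120 × 4 = 480
  S→S1: 20 × 6 = 120
  S→S2: 15 × 7 = 105
  S→S3: 45 × 7 = 315
Optimal cost = 1720.
Saving = 2080 − 1720 = 360.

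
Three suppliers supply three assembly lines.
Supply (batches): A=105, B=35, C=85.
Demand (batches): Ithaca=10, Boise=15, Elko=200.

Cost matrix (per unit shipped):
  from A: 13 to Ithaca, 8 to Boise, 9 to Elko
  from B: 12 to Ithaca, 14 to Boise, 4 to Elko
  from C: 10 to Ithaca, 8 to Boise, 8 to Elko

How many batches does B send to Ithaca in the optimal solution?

Optimal shipments:
  A to Boise: 15 batches
  A to Elko: 90 batches
  B to Elko: 35 batches
  C to Ithaca: 10 batches
  C to Elko: 75 batches
Total cost = 1770.
The route B→Ithaca is not used.

0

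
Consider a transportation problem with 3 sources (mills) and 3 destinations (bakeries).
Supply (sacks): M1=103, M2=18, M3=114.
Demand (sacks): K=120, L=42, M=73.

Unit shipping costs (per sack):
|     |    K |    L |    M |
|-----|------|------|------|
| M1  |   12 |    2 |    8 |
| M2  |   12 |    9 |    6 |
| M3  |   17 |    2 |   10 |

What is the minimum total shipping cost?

An optimal shipping plan:
  M1–K: 103 × 12 = 1236
  M2–K: 17 × 12 = 204
  M2–M: 1 × 6 = 6
  M3–L: 42 × 2 = 84
  M3–M: 72 × 10 = 720
Total = 1236 + 204 + 6 + 84 + 720 = 2250.

2250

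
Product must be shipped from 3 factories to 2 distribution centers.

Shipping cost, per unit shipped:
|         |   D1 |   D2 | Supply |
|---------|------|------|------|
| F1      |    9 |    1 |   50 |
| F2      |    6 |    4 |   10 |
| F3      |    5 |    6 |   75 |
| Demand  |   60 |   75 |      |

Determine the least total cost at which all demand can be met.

480

An optimal shipping plan:
  F1–D2: 50 × 1 = 50
  F2–D2: 10 × 4 = 40
  F3–D1: 60 × 5 = 300
  F3–D2: 15 × 6 = 90
Total = 50 + 40 + 300 + 90 = 480.
(Supply check: F1 ships 50; F2 ships 10; F3 ships 75.)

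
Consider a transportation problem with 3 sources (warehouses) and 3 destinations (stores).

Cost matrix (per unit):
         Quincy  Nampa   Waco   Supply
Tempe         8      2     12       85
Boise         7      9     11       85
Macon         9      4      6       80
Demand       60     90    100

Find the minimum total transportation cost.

Optimal allocation:
  Tempe to Nampa: 85 × 2 = 170
  Boise to Quincy: 60 × 7 = 420
  Boise to Waco: 25 × 11 = 275
  Macon to Nampa: 5 × 4 = 20
  Macon to Waco: 75 × 6 = 450
Total = 170 + 420 + 275 + 20 + 450 = 1335.
(Supply check: Tempe ships 85; Boise ships 85; Macon ships 80.)

1335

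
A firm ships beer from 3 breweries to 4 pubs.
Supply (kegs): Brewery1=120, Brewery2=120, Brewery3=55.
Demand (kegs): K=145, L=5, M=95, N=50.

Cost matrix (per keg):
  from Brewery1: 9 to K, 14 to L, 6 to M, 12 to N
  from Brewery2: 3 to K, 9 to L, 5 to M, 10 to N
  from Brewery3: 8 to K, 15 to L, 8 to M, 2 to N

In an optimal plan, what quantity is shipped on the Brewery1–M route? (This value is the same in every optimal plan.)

The minimum-cost plan:
  Brewery1->K: 20 × 9 = 180
  Brewery1->L: 5 × 14 = 70
  Brewery1->M: 95 × 6 = 570
  Brewery2->K: 120 × 3 = 360
  Brewery3->K: 5 × 8 = 40
  Brewery3->N: 50 × 2 = 100
Total cost = 1320.
So Brewery1→M carries 95 kegs.

95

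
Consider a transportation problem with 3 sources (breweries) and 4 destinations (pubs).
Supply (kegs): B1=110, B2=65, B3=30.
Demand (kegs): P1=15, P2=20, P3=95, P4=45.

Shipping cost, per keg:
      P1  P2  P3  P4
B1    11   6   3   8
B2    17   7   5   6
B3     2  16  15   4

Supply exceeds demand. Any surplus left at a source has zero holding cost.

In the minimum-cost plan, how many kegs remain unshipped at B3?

0

Minimum-cost shipments:
  B1–P2: 15 kegs
  B1–P3: 95 kegs
  B2–P2: 5 kegs
  B2–P4: 30 kegs
  B3–P1: 15 kegs
  B3–P4: 15 kegs
Total cost = 680.
B3 ships 30 of its 30, leaving 0.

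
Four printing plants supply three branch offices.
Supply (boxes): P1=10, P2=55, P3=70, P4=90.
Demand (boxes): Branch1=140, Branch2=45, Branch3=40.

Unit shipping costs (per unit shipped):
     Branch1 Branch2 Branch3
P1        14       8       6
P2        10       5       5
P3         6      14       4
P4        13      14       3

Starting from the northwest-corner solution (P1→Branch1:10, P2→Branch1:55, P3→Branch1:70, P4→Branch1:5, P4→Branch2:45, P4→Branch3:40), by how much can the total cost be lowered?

Current plan cost = 10·14 + 55·10 + 70·6 + 5·13 + 45·14 + 40·3 = 1925.
Optimal plan:
  P1 to Branch2: 10 × 8 = 80
  P2 to Branch1: 20 × 10 = 200
  P2 to Branch2: 35 × 5 = 175
  P3 to Branch1: 70 × 6 = 420
  P4 to Branch1: 50 × 13 = 650
  P4 to Branch3: 40 × 3 = 120
Optimal cost = 1645.
Saving = 1925 − 1645 = 280.

280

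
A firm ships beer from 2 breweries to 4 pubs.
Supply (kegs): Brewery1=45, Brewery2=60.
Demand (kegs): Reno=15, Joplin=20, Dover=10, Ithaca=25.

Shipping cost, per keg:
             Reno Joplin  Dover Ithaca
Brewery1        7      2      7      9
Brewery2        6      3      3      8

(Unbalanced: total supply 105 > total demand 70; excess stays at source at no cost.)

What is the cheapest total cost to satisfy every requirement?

360

One minimum-cost allocation:
  Brewery1->Joplin: 20 × 2 = 40
  Brewery2->Reno: 15 × 6 = 90
  Brewery2->Dover: 10 × 3 = 30
  Brewery2->Ithaca: 25 × 8 = 200
Total = 40 + 90 + 30 + 200 = 360.
(Supply check: Brewery1 ships 20; Brewery2 ships 50.)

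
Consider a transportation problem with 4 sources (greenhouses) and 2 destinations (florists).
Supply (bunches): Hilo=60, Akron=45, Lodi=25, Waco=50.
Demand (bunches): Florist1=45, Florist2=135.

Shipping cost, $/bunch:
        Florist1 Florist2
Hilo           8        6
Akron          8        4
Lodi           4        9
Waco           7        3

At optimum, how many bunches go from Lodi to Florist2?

The minimum-cost plan:
  Hilo–Florist1: 20 × $8 = $160
  Hilo–Florist2: 40 × $6 = $240
  Akron–Florist2: 45 × $4 = $180
  Lodi–Florist1: 25 × $4 = $100
  Waco–Florist2: 50 × $3 = $150
Total cost = $830.
The route Lodi→Florist2 is not used.

0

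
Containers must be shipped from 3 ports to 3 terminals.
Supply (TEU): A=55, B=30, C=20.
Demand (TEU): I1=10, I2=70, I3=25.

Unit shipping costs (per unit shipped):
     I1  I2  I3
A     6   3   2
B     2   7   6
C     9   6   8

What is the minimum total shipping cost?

A cheapest plan:
  A→I2: 30 × 3 = 90
  A→I3: 25 × 2 = 50
  B→I1: 10 × 2 = 20
  B→I2: 20 × 7 = 140
  C→I2: 20 × 6 = 120
Total = 90 + 50 + 20 + 140 + 120 = 420.

420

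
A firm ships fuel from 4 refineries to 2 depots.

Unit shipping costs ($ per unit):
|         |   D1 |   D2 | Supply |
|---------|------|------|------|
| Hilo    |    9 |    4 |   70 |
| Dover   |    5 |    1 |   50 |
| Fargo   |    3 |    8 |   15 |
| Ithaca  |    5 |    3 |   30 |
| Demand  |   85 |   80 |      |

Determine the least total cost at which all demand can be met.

685

Optimal allocation:
  Hilo–D2: 70 × $4 = $280
  Dover–D1: 40 × $5 = $200
  Dover–D2: 10 × $1 = $10
  Fargo–D1: 15 × $3 = $45
  Ithaca–D1: 30 × $5 = $150
Total = 280 + 200 + 10 + 45 + 150 = $685.
(Supply check: Hilo ships 70; Dover ships 50; Fargo ships 15; Ithaca ships 30.)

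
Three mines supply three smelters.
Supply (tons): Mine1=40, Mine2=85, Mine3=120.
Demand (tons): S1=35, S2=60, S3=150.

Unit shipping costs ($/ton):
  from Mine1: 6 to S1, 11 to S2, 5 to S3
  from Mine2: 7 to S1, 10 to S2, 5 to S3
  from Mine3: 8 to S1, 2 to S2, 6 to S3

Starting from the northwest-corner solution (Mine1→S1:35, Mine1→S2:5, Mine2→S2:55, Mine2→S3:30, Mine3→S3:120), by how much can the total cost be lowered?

Current plan cost = 35·6 + 5·11 + 55·10 + 30·5 + 120·6 = $1685.
Optimal plan:
  Mine1→S1: 35 × $6 = $210
  Mine1→S3: 5 × $5 = $25
  Mine2→S3: 85 × $5 = $425
  Mine3→S2: 60 × $2 = $120
  Mine3→S3: 60 × $6 = $360
Optimal cost = $1140.
Saving = 1685 − 1140 = $545.

545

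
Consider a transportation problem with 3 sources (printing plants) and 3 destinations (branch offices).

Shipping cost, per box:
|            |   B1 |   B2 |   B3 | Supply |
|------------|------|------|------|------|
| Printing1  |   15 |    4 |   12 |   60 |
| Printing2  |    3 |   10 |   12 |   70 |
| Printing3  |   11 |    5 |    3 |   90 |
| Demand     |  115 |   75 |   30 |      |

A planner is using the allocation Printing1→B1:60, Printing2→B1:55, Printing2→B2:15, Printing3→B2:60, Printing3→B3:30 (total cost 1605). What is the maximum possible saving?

495

Current plan cost = 60·15 + 55·3 + 15·10 + 60·5 + 30·3 = 1605.
Optimal plan:
  Printing1→B2: 60 × 4 = 240
  Printing2→B1: 70 × 3 = 210
  Printing3→B1: 45 × 11 = 495
  Printing3→B2: 15 × 5 = 75
  Printing3→B3: 30 × 3 = 90
Optimal cost = 1110.
Saving = 1605 − 1110 = 495.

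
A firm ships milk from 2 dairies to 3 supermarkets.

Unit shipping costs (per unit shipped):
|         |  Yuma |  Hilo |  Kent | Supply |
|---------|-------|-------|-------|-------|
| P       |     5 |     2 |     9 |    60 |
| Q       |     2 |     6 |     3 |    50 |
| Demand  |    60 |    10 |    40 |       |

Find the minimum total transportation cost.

410

One minimum-cost allocation:
  P→Yuma: 50 × 5 = 250
  P→Hilo: 10 × 2 = 20
  Q→Yuma: 10 × 2 = 20
  Q→Kent: 40 × 3 = 120
Total = 250 + 20 + 20 + 120 = 410.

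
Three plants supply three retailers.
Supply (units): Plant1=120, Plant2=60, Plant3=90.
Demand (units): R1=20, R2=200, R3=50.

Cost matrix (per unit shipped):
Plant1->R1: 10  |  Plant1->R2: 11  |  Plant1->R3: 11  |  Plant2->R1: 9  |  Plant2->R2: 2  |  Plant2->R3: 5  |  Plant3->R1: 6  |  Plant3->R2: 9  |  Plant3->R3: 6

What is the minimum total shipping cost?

2040

An optimal shipping plan:
  Plant1→R2: 120 × 11 = 1320
  Plant2→R2: 60 × 2 = 120
  Plant3→R1: 20 × 6 = 120
  Plant3→R2: 20 × 9 = 180
  Plant3→R3: 50 × 6 = 300
Total = 1320 + 120 + 120 + 180 + 300 = 2040.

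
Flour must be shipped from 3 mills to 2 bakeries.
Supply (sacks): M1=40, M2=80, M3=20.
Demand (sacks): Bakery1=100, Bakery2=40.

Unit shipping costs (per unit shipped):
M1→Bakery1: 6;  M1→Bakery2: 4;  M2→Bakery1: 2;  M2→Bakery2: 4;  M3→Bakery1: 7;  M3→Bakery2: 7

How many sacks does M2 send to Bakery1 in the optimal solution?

Solving gives:
  M1 to Bakery2: 40 sacks
  M2 to Bakery1: 80 sacks
  M3 to Bakery1: 20 sacks
Total cost = 460.
So M2→Bakery1 carries 80 sacks.

80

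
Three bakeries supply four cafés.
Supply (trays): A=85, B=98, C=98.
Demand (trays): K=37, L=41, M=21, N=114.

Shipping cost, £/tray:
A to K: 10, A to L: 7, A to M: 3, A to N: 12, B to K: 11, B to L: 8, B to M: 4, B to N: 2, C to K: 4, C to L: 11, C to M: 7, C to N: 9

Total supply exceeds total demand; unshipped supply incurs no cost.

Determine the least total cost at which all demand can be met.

A cheapest plan:
  A–L: 41 × £7 = £287
  A–M: 21 × £3 = £63
  B–N: 98 × £2 = £196
  C–K: 37 × £4 = £148
  C–N: 16 × £9 = £144
Total = 287 + 63 + 196 + 148 + 144 = £838.
(Supply check: A ships 62; B ships 98; C ships 53.)

838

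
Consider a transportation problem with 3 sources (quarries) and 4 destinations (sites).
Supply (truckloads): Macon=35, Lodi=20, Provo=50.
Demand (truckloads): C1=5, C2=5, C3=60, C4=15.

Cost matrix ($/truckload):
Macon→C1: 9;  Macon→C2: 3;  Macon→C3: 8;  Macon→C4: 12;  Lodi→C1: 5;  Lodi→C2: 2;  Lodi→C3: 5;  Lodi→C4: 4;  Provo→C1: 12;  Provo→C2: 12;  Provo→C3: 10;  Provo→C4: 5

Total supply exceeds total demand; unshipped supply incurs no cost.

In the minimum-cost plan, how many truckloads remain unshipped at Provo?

Minimum-cost shipments:
  Macon->C2: 5 × $3 = $15
  Macon->C3: 30 × $8 = $240
  Lodi->C1: 5 × $5 = $25
  Lodi->C3: 15 × $5 = $75
  Provo->C3: 15 × $10 = $150
  Provo->C4: 15 × $5 = $75
Total cost = $580.
Provo ships 30 of its 50, leaving 20.

20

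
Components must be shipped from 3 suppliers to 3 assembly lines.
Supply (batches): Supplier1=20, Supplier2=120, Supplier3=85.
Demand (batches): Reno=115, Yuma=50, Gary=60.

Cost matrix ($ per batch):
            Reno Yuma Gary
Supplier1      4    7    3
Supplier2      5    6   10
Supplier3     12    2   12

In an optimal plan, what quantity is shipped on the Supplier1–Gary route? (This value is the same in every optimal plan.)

20

Solving gives:
  Supplier1→Gary: 20 batches
  Supplier2→Reno: 115 batches
  Supplier2→Gary: 5 batches
  Supplier3→Yuma: 50 batches
  Supplier3→Gary: 35 batches
Total cost = $1205.
So Supplier1→Gary carries 20 batches.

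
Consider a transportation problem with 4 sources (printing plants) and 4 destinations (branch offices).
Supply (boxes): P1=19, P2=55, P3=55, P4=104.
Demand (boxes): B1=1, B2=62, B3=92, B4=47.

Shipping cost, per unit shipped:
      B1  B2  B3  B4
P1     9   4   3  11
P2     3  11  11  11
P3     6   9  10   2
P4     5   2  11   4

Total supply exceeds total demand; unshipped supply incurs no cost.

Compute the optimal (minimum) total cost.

A cheapest plan:
  P1→B3: 19 × 3 = 57
  P2→B1: 1 × 3 = 3
  P2→B3: 23 × 11 = 253
  P3→B3: 8 × 10 = 80
  P3→B4: 47 × 2 = 94
  P4→B2: 62 × 2 = 124
  P4→B3: 42 × 11 = 462
Total = 57 + 3 + 253 + 80 + 94 + 124 + 462 = 1073.

1073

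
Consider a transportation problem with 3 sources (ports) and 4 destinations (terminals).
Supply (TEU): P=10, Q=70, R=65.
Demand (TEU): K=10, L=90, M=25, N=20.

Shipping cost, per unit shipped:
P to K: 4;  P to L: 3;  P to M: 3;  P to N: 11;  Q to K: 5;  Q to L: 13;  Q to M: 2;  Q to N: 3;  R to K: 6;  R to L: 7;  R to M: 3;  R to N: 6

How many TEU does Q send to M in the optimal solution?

25

The minimum-cost plan:
  P to L: 10 TEU
  Q to K: 10 TEU
  Q to L: 15 TEU
  Q to M: 25 TEU
  Q to N: 20 TEU
  R to L: 65 TEU
Total cost = 840.
So Q→M carries 25 TEU.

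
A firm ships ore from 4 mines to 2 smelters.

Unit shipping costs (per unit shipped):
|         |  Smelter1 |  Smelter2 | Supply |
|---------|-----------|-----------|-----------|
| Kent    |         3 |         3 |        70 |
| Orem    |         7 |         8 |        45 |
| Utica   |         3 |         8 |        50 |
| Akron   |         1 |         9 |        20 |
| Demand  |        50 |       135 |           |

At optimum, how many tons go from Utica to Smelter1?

30

Optimal shipments:
  Kent–Smelter2: 70 × 3 = 210
  Orem–Smelter2: 45 × 8 = 360
  Utica–Smelter1: 30 × 3 = 90
  Utica–Smelter2: 20 × 8 = 160
  Akron–Smelter1: 20 × 1 = 20
Total cost = 840.
So Utica→Smelter1 carries 30 tons.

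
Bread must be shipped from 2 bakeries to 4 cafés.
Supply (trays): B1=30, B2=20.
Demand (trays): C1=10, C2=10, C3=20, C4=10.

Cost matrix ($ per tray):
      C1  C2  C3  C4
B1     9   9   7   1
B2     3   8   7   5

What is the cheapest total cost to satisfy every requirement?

One minimum-cost allocation:
  B1 to C3: 20 × $7 = $140
  B1 to C4: 10 × $1 = $10
  B2 to C1: 10 × $3 = $30
  B2 to C2: 10 × $8 = $80
Total = 140 + 10 + 30 + 80 = $260.
(Supply check: B1 ships 30; B2 ships 20.)

260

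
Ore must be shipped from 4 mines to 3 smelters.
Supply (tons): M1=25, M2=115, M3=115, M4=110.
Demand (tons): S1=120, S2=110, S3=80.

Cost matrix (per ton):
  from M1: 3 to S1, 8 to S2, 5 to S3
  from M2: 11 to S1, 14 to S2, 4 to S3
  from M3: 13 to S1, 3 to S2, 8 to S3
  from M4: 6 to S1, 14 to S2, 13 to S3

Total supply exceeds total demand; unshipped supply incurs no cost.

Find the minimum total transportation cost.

An optimal shipping plan:
  M1→S1: 25 × 3 = 75
  M2→S3: 80 × 4 = 320
  M3→S2: 110 × 3 = 330
  M4→S1: 95 × 6 = 570
Total = 75 + 320 + 330 + 570 = 1295.

1295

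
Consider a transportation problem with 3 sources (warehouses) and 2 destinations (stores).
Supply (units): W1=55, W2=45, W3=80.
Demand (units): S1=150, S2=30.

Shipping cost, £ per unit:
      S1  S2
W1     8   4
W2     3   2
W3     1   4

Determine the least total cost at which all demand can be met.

One minimum-cost allocation:
  W1→S1: 25 × £8 = £200
  W1→S2: 30 × £4 = £120
  W2→S1: 45 × £3 = £135
  W3→S1: 80 × £1 = £80
Total = 200 + 120 + 135 + 80 = £535.

535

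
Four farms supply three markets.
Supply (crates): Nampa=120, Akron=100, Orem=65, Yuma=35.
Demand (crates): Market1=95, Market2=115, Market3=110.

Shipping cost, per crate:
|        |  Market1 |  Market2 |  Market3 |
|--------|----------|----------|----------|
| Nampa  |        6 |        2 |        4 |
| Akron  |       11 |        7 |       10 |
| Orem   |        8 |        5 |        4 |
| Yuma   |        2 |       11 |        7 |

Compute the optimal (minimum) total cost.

1600

Optimal allocation:
  Nampa to Market2: 75 crates
  Nampa to Market3: 45 crates
  Akron to Market1: 60 crates
  Akron to Market2: 40 crates
  Orem to Market3: 65 crates
  Yuma to Market1: 35 crates
Total cost = 1600.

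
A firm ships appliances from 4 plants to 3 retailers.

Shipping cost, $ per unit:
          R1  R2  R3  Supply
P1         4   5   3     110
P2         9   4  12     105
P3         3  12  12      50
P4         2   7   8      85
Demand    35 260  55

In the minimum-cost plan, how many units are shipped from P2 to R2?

Optimal shipments:
  P1->R2: 55 × $5 = $275
  P1->R3: 55 × $3 = $165
  P2->R2: 105 × $4 = $420
  P3->R1: 35 × $3 = $105
  P3->R2: 15 × $12 = $180
  P4->R2: 85 × $7 = $595
Total cost = $1740.
So P2→R2 carries 105 units.

105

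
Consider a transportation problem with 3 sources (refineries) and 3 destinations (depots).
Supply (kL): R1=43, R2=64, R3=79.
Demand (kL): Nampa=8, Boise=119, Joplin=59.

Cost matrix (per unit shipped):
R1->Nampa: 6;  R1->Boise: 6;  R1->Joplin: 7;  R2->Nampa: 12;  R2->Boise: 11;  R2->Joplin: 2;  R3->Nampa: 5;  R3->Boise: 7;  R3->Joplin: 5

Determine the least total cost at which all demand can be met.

968

An optimal shipping plan:
  R1->Boise: 43 × 6 = 258
  R2->Boise: 5 × 11 = 55
  R2->Joplin: 59 × 2 = 118
  R3->Nampa: 8 × 5 = 40
  R3->Boise: 71 × 7 = 497
Total = 258 + 55 + 118 + 40 + 497 = 968.
(Supply check: R1 ships 43; R2 ships 64; R3 ships 79.)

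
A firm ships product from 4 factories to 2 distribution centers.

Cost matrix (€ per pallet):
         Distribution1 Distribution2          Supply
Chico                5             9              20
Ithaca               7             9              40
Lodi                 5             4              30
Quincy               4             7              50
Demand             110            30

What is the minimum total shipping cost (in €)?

Optimal allocation:
  Chico→Distribution1: 20 pallets
  Ithaca→Distribution1: 40 pallets
  Lodi→Distribution2: 30 pallets
  Quincy→Distribution1: 50 pallets
Total cost = €700.

700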